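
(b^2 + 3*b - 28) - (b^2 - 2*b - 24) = 5*b - 4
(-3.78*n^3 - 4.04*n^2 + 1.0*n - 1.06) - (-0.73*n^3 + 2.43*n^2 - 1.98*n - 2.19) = -3.05*n^3 - 6.47*n^2 + 2.98*n + 1.13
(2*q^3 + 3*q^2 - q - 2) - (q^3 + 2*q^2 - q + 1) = q^3 + q^2 - 3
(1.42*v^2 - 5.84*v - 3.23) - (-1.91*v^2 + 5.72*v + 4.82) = 3.33*v^2 - 11.56*v - 8.05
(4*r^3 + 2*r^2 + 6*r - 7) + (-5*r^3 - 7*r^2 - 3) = -r^3 - 5*r^2 + 6*r - 10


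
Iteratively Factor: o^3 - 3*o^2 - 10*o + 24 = (o - 4)*(o^2 + o - 6) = (o - 4)*(o + 3)*(o - 2)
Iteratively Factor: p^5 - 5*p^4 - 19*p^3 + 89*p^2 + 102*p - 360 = (p - 5)*(p^4 - 19*p^2 - 6*p + 72) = (p - 5)*(p + 3)*(p^3 - 3*p^2 - 10*p + 24) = (p - 5)*(p + 3)^2*(p^2 - 6*p + 8) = (p - 5)*(p - 4)*(p + 3)^2*(p - 2)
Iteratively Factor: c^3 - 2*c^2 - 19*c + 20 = (c - 5)*(c^2 + 3*c - 4) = (c - 5)*(c + 4)*(c - 1)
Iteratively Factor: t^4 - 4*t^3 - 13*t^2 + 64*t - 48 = (t + 4)*(t^3 - 8*t^2 + 19*t - 12) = (t - 4)*(t + 4)*(t^2 - 4*t + 3) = (t - 4)*(t - 1)*(t + 4)*(t - 3)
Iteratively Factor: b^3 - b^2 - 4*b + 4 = (b - 1)*(b^2 - 4) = (b - 1)*(b + 2)*(b - 2)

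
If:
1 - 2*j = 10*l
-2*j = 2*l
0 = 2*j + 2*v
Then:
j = -1/8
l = 1/8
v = 1/8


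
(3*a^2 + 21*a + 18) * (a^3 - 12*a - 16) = 3*a^5 + 21*a^4 - 18*a^3 - 300*a^2 - 552*a - 288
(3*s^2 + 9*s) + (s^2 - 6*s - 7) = 4*s^2 + 3*s - 7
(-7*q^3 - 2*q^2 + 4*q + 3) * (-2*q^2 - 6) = 14*q^5 + 4*q^4 + 34*q^3 + 6*q^2 - 24*q - 18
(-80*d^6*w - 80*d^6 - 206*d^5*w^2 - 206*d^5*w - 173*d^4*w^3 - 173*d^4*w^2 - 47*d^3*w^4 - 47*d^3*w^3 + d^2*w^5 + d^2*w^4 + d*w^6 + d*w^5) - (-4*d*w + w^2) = -80*d^6*w - 80*d^6 - 206*d^5*w^2 - 206*d^5*w - 173*d^4*w^3 - 173*d^4*w^2 - 47*d^3*w^4 - 47*d^3*w^3 + d^2*w^5 + d^2*w^4 + d*w^6 + d*w^5 + 4*d*w - w^2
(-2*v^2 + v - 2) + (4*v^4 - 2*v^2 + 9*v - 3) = 4*v^4 - 4*v^2 + 10*v - 5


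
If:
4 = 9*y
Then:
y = 4/9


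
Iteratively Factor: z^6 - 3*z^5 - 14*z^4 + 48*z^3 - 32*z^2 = (z)*(z^5 - 3*z^4 - 14*z^3 + 48*z^2 - 32*z) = z*(z - 1)*(z^4 - 2*z^3 - 16*z^2 + 32*z) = z*(z - 2)*(z - 1)*(z^3 - 16*z) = z*(z - 4)*(z - 2)*(z - 1)*(z^2 + 4*z) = z*(z - 4)*(z - 2)*(z - 1)*(z + 4)*(z)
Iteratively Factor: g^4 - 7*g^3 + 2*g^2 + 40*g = (g + 2)*(g^3 - 9*g^2 + 20*g) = (g - 5)*(g + 2)*(g^2 - 4*g) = (g - 5)*(g - 4)*(g + 2)*(g)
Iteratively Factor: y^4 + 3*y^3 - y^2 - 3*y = (y + 1)*(y^3 + 2*y^2 - 3*y) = (y + 1)*(y + 3)*(y^2 - y) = y*(y + 1)*(y + 3)*(y - 1)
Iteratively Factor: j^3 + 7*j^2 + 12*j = (j)*(j^2 + 7*j + 12) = j*(j + 3)*(j + 4)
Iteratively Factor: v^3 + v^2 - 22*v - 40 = (v + 2)*(v^2 - v - 20) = (v + 2)*(v + 4)*(v - 5)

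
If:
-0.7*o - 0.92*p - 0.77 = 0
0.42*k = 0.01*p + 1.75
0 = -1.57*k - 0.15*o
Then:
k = 5.12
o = -53.56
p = 39.91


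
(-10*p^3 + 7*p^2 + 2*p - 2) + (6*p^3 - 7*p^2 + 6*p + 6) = -4*p^3 + 8*p + 4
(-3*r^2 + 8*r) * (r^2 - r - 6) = -3*r^4 + 11*r^3 + 10*r^2 - 48*r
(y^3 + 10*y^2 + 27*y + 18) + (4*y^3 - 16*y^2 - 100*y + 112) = 5*y^3 - 6*y^2 - 73*y + 130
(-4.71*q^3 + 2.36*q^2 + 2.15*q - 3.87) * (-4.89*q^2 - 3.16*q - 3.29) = 23.0319*q^5 + 3.3432*q^4 - 2.4752*q^3 + 4.3659*q^2 + 5.1557*q + 12.7323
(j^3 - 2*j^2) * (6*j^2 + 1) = 6*j^5 - 12*j^4 + j^3 - 2*j^2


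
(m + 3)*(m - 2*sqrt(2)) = m^2 - 2*sqrt(2)*m + 3*m - 6*sqrt(2)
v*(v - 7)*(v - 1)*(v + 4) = v^4 - 4*v^3 - 25*v^2 + 28*v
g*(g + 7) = g^2 + 7*g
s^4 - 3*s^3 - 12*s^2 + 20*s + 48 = (s - 4)*(s - 3)*(s + 2)^2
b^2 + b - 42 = (b - 6)*(b + 7)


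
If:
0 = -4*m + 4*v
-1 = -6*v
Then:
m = 1/6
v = 1/6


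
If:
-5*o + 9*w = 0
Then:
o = 9*w/5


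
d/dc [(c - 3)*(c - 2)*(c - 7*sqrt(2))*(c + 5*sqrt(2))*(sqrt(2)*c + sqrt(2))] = 5*sqrt(2)*c^4 - 16*sqrt(2)*c^3 - 16*c^3 - 207*sqrt(2)*c^2 + 48*c^2 - 8*c + 572*sqrt(2)*c - 70*sqrt(2) - 24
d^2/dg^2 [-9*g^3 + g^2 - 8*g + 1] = 2 - 54*g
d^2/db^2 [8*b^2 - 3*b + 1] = 16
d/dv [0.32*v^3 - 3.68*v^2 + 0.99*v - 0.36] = 0.96*v^2 - 7.36*v + 0.99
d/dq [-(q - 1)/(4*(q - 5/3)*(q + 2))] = 9*(q^2 - 2*q + 3)/(4*(9*q^4 + 6*q^3 - 59*q^2 - 20*q + 100))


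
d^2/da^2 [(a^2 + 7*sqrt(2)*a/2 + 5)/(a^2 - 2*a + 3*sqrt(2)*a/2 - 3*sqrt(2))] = 4*(4*a^3 + 4*sqrt(2)*a^3 + 18*sqrt(2)*a^2 + 30*a^2 + 45*sqrt(2)*a + 66*a + 37 + 33*sqrt(2))/(4*a^6 - 24*a^5 + 18*sqrt(2)*a^5 - 108*sqrt(2)*a^4 + 102*a^4 - 356*a^3 + 243*sqrt(2)*a^3 - 306*sqrt(2)*a^2 + 648*a^2 - 432*a + 324*sqrt(2)*a - 216*sqrt(2))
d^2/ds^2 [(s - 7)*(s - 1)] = 2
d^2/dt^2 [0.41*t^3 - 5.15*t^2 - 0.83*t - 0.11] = 2.46*t - 10.3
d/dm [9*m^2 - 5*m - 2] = 18*m - 5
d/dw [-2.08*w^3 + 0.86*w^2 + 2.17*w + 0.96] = -6.24*w^2 + 1.72*w + 2.17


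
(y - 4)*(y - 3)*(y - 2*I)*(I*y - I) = I*y^4 + 2*y^3 - 8*I*y^3 - 16*y^2 + 19*I*y^2 + 38*y - 12*I*y - 24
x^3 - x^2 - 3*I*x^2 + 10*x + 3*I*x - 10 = (x - 1)*(x - 5*I)*(x + 2*I)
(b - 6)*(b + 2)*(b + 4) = b^3 - 28*b - 48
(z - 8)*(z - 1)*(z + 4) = z^3 - 5*z^2 - 28*z + 32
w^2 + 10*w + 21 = (w + 3)*(w + 7)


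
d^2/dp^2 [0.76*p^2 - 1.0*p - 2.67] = 1.52000000000000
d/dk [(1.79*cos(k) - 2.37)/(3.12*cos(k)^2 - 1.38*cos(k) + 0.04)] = (5.5848*cos(k)^2 - 14.7888*cos(k) + 3.199)*sin(k)/(9.7344*cos(k)^4 - 8.6112*cos(k)^3 + 2.154*cos(k)^2 - 0.1104*cos(k) + 0.0016)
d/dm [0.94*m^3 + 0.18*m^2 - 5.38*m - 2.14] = 2.82*m^2 + 0.36*m - 5.38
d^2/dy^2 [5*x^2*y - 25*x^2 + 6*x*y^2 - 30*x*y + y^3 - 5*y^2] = 12*x + 6*y - 10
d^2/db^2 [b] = 0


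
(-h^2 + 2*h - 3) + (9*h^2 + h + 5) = 8*h^2 + 3*h + 2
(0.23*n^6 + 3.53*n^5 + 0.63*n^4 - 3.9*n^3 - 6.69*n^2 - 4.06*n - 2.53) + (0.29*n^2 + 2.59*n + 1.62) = 0.23*n^6 + 3.53*n^5 + 0.63*n^4 - 3.9*n^3 - 6.4*n^2 - 1.47*n - 0.91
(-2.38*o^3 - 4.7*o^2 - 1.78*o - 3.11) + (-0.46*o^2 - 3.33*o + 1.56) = -2.38*o^3 - 5.16*o^2 - 5.11*o - 1.55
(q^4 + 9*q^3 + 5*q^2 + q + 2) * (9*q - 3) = 9*q^5 + 78*q^4 + 18*q^3 - 6*q^2 + 15*q - 6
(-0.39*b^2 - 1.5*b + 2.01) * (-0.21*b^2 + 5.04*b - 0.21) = 0.0819*b^4 - 1.6506*b^3 - 7.9002*b^2 + 10.4454*b - 0.4221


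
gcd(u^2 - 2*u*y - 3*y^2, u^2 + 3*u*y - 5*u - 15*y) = 1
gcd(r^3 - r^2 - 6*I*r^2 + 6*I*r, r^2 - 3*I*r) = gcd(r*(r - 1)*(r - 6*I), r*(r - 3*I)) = r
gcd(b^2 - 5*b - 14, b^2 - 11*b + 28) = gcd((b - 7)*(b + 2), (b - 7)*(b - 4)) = b - 7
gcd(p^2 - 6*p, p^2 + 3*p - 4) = 1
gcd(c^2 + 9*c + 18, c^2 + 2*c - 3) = c + 3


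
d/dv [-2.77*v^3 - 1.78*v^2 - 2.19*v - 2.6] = -8.31*v^2 - 3.56*v - 2.19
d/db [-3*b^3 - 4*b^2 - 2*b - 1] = -9*b^2 - 8*b - 2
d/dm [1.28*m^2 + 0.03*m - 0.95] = 2.56*m + 0.03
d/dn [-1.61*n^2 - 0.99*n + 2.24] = -3.22*n - 0.99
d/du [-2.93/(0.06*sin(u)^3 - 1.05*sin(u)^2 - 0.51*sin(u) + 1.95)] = (0.5274*sin(u)^2 - 6.153*sin(u) - 1.4943)*cos(u)/(0.06*sin(u)^3 - 1.05*sin(u)^2 - 0.51*sin(u) + 1.95)^2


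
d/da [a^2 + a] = 2*a + 1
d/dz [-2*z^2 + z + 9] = 1 - 4*z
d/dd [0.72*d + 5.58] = 0.720000000000000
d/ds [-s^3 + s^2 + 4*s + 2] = -3*s^2 + 2*s + 4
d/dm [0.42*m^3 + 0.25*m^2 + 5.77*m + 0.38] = 1.26*m^2 + 0.5*m + 5.77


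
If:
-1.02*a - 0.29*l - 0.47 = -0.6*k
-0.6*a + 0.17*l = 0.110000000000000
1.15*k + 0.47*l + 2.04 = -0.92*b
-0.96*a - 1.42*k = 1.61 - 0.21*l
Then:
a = -0.60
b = -0.28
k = -0.95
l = -1.47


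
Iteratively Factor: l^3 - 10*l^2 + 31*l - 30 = (l - 3)*(l^2 - 7*l + 10) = (l - 5)*(l - 3)*(l - 2)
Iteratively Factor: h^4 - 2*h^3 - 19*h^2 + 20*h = (h - 1)*(h^3 - h^2 - 20*h) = (h - 1)*(h + 4)*(h^2 - 5*h) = h*(h - 1)*(h + 4)*(h - 5)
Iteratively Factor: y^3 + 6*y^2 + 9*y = (y)*(y^2 + 6*y + 9) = y*(y + 3)*(y + 3)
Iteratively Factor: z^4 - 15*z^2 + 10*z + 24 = (z + 1)*(z^3 - z^2 - 14*z + 24) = (z - 3)*(z + 1)*(z^2 + 2*z - 8) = (z - 3)*(z - 2)*(z + 1)*(z + 4)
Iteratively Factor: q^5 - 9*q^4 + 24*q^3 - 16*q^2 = (q - 4)*(q^4 - 5*q^3 + 4*q^2) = (q - 4)*(q - 1)*(q^3 - 4*q^2) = (q - 4)^2*(q - 1)*(q^2) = q*(q - 4)^2*(q - 1)*(q)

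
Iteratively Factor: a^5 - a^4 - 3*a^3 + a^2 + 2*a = (a - 2)*(a^4 + a^3 - a^2 - a) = (a - 2)*(a + 1)*(a^3 - a) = (a - 2)*(a + 1)^2*(a^2 - a) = a*(a - 2)*(a + 1)^2*(a - 1)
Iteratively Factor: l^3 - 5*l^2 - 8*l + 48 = (l - 4)*(l^2 - l - 12) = (l - 4)*(l + 3)*(l - 4)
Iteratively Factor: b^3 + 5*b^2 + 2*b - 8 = (b + 4)*(b^2 + b - 2) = (b + 2)*(b + 4)*(b - 1)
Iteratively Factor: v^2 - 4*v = (v - 4)*(v)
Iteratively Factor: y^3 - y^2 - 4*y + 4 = (y - 2)*(y^2 + y - 2) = (y - 2)*(y + 2)*(y - 1)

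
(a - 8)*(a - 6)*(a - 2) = a^3 - 16*a^2 + 76*a - 96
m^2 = m^2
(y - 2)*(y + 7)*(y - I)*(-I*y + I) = -I*y^4 - y^3 - 4*I*y^3 - 4*y^2 + 19*I*y^2 + 19*y - 14*I*y - 14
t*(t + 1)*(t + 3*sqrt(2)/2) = t^3 + t^2 + 3*sqrt(2)*t^2/2 + 3*sqrt(2)*t/2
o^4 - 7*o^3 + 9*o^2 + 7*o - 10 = (o - 5)*(o - 2)*(o - 1)*(o + 1)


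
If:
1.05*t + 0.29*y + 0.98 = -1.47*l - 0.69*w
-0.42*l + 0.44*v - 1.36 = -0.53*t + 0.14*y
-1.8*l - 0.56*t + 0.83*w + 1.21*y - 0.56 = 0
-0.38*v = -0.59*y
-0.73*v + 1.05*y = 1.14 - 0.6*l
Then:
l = 2.99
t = -3.10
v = 12.18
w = -6.37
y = 7.84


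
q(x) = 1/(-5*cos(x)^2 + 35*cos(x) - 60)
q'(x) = (-10*sin(x)*cos(x) + 35*sin(x))/(-5*cos(x)^2 + 35*cos(x) - 60)^2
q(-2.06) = -0.01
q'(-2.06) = -0.01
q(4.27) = -0.01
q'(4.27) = -0.01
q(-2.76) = -0.01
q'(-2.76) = -0.00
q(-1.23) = -0.02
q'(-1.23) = -0.01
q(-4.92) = -0.02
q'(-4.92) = 0.01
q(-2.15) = -0.01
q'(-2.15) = -0.01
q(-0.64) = -0.03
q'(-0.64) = -0.01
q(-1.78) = -0.01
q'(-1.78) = -0.01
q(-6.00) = -0.03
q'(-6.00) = 0.01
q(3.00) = -0.01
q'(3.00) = 0.00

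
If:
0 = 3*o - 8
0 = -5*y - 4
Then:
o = 8/3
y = -4/5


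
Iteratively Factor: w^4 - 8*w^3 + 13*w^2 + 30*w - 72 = (w - 3)*(w^3 - 5*w^2 - 2*w + 24) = (w - 3)^2*(w^2 - 2*w - 8) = (w - 3)^2*(w + 2)*(w - 4)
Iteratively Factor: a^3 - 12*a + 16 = (a - 2)*(a^2 + 2*a - 8) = (a - 2)*(a + 4)*(a - 2)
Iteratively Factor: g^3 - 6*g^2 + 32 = (g + 2)*(g^2 - 8*g + 16) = (g - 4)*(g + 2)*(g - 4)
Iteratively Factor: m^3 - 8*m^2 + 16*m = (m)*(m^2 - 8*m + 16) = m*(m - 4)*(m - 4)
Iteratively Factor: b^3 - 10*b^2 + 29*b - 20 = (b - 1)*(b^2 - 9*b + 20) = (b - 5)*(b - 1)*(b - 4)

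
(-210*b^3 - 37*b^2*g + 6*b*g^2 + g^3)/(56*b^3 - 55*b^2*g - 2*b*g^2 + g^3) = (-30*b^2 - b*g + g^2)/(8*b^2 - 9*b*g + g^2)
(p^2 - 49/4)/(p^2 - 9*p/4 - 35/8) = 2*(2*p + 7)/(4*p + 5)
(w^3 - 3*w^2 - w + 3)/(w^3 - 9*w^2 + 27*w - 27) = (w^2 - 1)/(w^2 - 6*w + 9)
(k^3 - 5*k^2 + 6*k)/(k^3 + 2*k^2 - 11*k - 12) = k*(k - 2)/(k^2 + 5*k + 4)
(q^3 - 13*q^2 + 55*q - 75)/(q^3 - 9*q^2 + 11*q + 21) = (q^2 - 10*q + 25)/(q^2 - 6*q - 7)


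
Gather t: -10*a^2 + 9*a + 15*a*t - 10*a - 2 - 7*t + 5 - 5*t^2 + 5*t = -10*a^2 - a - 5*t^2 + t*(15*a - 2) + 3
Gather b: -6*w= -6*w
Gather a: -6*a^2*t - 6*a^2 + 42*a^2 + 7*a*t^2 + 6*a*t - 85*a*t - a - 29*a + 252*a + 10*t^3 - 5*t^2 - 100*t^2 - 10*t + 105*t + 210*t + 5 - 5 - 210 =a^2*(36 - 6*t) + a*(7*t^2 - 79*t + 222) + 10*t^3 - 105*t^2 + 305*t - 210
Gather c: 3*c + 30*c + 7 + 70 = 33*c + 77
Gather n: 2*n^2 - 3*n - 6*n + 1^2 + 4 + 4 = 2*n^2 - 9*n + 9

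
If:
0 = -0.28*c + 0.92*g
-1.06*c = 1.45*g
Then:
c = 0.00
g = 0.00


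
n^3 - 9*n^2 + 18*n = n*(n - 6)*(n - 3)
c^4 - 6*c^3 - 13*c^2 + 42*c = c*(c - 7)*(c - 2)*(c + 3)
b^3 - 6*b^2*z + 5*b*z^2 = b*(b - 5*z)*(b - z)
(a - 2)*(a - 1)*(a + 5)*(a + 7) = a^4 + 9*a^3 + a^2 - 81*a + 70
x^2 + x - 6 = (x - 2)*(x + 3)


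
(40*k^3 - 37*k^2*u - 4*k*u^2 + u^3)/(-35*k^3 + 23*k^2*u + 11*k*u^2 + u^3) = (-8*k + u)/(7*k + u)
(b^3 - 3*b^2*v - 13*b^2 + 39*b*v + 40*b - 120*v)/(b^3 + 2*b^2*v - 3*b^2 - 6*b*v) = (b^3 - 3*b^2*v - 13*b^2 + 39*b*v + 40*b - 120*v)/(b*(b^2 + 2*b*v - 3*b - 6*v))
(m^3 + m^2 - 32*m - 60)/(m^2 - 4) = (m^2 - m - 30)/(m - 2)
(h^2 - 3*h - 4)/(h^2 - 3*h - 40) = (-h^2 + 3*h + 4)/(-h^2 + 3*h + 40)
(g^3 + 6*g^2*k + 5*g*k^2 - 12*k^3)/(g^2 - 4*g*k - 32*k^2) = (g^2 + 2*g*k - 3*k^2)/(g - 8*k)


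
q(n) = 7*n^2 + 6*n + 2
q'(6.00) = 90.00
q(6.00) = 290.00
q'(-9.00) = -120.00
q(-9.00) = 515.00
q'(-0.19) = 3.34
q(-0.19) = 1.11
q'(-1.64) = -16.96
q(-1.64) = 10.99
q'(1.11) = 21.54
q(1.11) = 17.28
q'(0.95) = 19.30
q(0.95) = 14.02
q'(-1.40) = -13.60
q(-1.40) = 7.32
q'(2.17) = 36.38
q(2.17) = 47.98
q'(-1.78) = -18.92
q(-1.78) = 13.50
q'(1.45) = 26.30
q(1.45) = 25.42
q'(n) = 14*n + 6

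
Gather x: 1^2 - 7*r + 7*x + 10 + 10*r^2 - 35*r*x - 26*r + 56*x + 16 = 10*r^2 - 33*r + x*(63 - 35*r) + 27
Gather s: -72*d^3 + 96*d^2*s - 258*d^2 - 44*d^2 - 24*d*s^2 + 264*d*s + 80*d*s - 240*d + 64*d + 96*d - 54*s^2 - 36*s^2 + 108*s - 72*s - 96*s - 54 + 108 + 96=-72*d^3 - 302*d^2 - 80*d + s^2*(-24*d - 90) + s*(96*d^2 + 344*d - 60) + 150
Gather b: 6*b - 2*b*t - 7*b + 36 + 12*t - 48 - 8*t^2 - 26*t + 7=b*(-2*t - 1) - 8*t^2 - 14*t - 5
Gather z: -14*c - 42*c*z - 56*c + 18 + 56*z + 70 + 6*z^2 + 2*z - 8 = -70*c + 6*z^2 + z*(58 - 42*c) + 80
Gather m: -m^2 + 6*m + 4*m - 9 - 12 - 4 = -m^2 + 10*m - 25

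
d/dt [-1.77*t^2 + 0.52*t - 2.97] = 0.52 - 3.54*t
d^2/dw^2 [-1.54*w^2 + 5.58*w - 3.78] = -3.08000000000000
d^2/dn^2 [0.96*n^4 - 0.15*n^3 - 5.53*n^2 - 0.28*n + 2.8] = 11.52*n^2 - 0.9*n - 11.06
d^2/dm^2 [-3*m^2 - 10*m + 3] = -6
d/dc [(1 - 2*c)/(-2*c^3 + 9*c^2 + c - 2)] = (4*c^3 - 18*c^2 - 2*c + (2*c - 1)*(-6*c^2 + 18*c + 1) + 4)/(2*c^3 - 9*c^2 - c + 2)^2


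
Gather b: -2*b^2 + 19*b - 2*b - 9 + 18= -2*b^2 + 17*b + 9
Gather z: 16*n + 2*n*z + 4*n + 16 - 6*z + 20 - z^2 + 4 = 20*n - z^2 + z*(2*n - 6) + 40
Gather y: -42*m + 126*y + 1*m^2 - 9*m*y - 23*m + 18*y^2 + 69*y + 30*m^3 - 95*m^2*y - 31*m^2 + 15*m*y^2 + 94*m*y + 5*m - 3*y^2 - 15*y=30*m^3 - 30*m^2 - 60*m + y^2*(15*m + 15) + y*(-95*m^2 + 85*m + 180)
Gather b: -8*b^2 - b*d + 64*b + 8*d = -8*b^2 + b*(64 - d) + 8*d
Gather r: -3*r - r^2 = -r^2 - 3*r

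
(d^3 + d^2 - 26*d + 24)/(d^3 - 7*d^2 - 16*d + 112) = (d^2 + 5*d - 6)/(d^2 - 3*d - 28)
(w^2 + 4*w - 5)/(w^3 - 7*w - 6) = (-w^2 - 4*w + 5)/(-w^3 + 7*w + 6)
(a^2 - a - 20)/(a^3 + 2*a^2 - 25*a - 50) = (a + 4)/(a^2 + 7*a + 10)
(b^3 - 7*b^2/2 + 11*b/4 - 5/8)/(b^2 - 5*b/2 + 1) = (b^2 - 3*b + 5/4)/(b - 2)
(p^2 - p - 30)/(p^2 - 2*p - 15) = (-p^2 + p + 30)/(-p^2 + 2*p + 15)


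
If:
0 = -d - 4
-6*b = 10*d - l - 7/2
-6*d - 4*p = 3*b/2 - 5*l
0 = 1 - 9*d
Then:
No Solution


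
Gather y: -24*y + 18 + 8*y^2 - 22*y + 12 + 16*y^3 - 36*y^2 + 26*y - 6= 16*y^3 - 28*y^2 - 20*y + 24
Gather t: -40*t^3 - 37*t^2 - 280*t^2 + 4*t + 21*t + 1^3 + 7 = -40*t^3 - 317*t^2 + 25*t + 8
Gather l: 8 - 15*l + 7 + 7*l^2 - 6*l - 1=7*l^2 - 21*l + 14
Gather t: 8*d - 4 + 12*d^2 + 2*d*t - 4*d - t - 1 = 12*d^2 + 4*d + t*(2*d - 1) - 5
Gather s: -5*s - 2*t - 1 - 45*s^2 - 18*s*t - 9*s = -45*s^2 + s*(-18*t - 14) - 2*t - 1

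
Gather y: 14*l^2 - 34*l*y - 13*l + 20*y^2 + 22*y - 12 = 14*l^2 - 13*l + 20*y^2 + y*(22 - 34*l) - 12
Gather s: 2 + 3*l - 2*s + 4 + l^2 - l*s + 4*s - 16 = l^2 + 3*l + s*(2 - l) - 10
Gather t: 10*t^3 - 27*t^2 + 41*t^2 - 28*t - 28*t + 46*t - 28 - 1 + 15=10*t^3 + 14*t^2 - 10*t - 14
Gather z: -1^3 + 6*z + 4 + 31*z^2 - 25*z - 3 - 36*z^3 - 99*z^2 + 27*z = -36*z^3 - 68*z^2 + 8*z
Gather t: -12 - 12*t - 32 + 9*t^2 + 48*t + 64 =9*t^2 + 36*t + 20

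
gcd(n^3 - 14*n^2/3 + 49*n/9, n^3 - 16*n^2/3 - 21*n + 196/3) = n - 7/3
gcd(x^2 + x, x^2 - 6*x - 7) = x + 1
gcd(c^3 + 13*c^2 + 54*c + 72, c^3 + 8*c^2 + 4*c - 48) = c^2 + 10*c + 24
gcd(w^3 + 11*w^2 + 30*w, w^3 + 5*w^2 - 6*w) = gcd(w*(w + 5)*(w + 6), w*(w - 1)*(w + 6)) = w^2 + 6*w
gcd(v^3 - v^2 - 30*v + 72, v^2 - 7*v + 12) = v^2 - 7*v + 12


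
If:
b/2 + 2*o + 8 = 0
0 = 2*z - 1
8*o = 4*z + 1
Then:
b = -35/2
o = 3/8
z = 1/2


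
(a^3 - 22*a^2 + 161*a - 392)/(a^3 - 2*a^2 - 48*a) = (a^2 - 14*a + 49)/(a*(a + 6))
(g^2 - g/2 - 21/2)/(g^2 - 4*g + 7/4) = 2*(g + 3)/(2*g - 1)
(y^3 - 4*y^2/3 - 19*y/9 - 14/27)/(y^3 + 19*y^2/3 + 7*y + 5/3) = (9*y^2 - 15*y - 14)/(9*(y^2 + 6*y + 5))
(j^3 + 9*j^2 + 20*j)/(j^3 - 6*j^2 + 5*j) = (j^2 + 9*j + 20)/(j^2 - 6*j + 5)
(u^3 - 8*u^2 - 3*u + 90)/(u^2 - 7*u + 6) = (u^2 - 2*u - 15)/(u - 1)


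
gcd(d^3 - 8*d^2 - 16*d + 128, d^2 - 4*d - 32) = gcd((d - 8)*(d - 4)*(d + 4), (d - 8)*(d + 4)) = d^2 - 4*d - 32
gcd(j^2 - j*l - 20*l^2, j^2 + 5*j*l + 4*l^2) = j + 4*l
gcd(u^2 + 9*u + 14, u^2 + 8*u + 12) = u + 2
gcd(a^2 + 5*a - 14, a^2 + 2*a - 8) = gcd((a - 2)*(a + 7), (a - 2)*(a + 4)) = a - 2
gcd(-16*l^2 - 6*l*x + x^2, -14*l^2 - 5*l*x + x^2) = 2*l + x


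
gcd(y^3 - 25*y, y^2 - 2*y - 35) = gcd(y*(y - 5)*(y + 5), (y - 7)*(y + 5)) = y + 5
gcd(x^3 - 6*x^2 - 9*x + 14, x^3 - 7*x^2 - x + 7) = x^2 - 8*x + 7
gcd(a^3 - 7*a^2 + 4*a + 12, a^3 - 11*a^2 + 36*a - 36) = a^2 - 8*a + 12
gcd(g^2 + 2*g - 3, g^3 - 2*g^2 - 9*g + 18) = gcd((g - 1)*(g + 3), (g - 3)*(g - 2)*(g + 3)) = g + 3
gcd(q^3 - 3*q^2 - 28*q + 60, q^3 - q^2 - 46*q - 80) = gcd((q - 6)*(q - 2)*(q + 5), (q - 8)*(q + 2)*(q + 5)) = q + 5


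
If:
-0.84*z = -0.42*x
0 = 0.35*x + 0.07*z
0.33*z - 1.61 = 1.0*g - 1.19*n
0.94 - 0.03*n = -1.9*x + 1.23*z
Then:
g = 35.68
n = 31.33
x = 0.00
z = 0.00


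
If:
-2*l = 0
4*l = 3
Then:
No Solution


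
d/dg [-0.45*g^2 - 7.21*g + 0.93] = -0.9*g - 7.21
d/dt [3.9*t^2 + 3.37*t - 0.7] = 7.8*t + 3.37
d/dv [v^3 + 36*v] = 3*v^2 + 36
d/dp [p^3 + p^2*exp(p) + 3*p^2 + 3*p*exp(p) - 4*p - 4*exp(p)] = p^2*exp(p) + 3*p^2 + 5*p*exp(p) + 6*p - exp(p) - 4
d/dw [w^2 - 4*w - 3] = 2*w - 4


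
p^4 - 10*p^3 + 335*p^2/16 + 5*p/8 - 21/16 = (p - 7)*(p - 3)*(p - 1/4)*(p + 1/4)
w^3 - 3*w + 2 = (w - 1)^2*(w + 2)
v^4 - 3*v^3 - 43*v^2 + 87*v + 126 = (v - 7)*(v - 3)*(v + 1)*(v + 6)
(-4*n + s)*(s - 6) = -4*n*s + 24*n + s^2 - 6*s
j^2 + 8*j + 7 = (j + 1)*(j + 7)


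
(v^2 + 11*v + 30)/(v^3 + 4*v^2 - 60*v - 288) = (v + 5)/(v^2 - 2*v - 48)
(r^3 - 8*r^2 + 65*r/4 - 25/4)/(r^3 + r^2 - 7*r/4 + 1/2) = (2*r^2 - 15*r + 25)/(2*r^2 + 3*r - 2)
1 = 1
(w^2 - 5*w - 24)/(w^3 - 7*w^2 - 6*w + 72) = (w - 8)/(w^2 - 10*w + 24)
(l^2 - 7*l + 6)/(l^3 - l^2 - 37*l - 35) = (-l^2 + 7*l - 6)/(-l^3 + l^2 + 37*l + 35)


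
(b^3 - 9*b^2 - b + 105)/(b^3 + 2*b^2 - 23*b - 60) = (b - 7)/(b + 4)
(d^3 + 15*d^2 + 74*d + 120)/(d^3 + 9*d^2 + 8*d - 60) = (d + 4)/(d - 2)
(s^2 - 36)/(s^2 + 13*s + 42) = (s - 6)/(s + 7)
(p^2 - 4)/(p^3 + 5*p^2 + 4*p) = (p^2 - 4)/(p*(p^2 + 5*p + 4))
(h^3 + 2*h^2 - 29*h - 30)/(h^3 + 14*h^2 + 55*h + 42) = (h - 5)/(h + 7)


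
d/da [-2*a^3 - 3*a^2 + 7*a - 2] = -6*a^2 - 6*a + 7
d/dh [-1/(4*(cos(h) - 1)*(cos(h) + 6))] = -(2*cos(h) + 5)*sin(h)/(4*(cos(h) - 1)^2*(cos(h) + 6)^2)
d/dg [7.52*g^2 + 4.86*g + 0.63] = 15.04*g + 4.86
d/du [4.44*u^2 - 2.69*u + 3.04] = 8.88*u - 2.69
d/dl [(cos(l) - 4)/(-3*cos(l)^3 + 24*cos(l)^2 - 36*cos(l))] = 2*(-cos(l)^3 + 10*cos(l)^2 - 32*cos(l) + 24)*sin(l)/(3*(cos(l) - 6)^2*(cos(l) - 2)^2*cos(l)^2)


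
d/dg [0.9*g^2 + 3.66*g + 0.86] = 1.8*g + 3.66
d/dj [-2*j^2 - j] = -4*j - 1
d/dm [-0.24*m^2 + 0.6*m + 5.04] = 0.6 - 0.48*m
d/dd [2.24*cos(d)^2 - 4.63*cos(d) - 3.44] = (4.63 - 4.48*cos(d))*sin(d)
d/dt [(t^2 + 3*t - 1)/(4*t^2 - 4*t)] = (-t^2 + t/2 - 1/4)/(t^2*(t^2 - 2*t + 1))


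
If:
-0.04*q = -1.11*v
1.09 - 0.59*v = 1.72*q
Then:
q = 0.63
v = 0.02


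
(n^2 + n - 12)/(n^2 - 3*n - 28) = (n - 3)/(n - 7)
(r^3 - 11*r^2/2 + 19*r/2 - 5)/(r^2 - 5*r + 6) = (2*r^2 - 7*r + 5)/(2*(r - 3))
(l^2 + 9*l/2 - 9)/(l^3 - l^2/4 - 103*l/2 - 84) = 2*(2*l - 3)/(4*l^2 - 25*l - 56)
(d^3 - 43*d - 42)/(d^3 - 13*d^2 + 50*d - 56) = (d^2 + 7*d + 6)/(d^2 - 6*d + 8)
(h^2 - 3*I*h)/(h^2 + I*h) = (h - 3*I)/(h + I)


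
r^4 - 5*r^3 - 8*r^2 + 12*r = r*(r - 6)*(r - 1)*(r + 2)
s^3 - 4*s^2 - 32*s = s*(s - 8)*(s + 4)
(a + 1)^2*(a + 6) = a^3 + 8*a^2 + 13*a + 6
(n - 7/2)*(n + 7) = n^2 + 7*n/2 - 49/2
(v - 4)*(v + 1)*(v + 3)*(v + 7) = v^4 + 7*v^3 - 13*v^2 - 103*v - 84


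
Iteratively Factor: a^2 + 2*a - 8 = (a - 2)*(a + 4)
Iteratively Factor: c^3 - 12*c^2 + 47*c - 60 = (c - 4)*(c^2 - 8*c + 15) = (c - 4)*(c - 3)*(c - 5)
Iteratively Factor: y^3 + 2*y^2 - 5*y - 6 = (y + 3)*(y^2 - y - 2) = (y - 2)*(y + 3)*(y + 1)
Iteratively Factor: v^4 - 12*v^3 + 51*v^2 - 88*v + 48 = (v - 1)*(v^3 - 11*v^2 + 40*v - 48) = (v - 4)*(v - 1)*(v^2 - 7*v + 12) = (v - 4)*(v - 3)*(v - 1)*(v - 4)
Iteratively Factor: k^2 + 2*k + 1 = (k + 1)*(k + 1)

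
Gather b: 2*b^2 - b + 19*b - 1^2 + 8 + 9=2*b^2 + 18*b + 16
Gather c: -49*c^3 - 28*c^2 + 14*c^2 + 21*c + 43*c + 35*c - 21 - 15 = -49*c^3 - 14*c^2 + 99*c - 36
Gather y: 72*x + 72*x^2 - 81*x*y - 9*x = 72*x^2 - 81*x*y + 63*x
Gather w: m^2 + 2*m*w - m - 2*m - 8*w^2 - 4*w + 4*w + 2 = m^2 + 2*m*w - 3*m - 8*w^2 + 2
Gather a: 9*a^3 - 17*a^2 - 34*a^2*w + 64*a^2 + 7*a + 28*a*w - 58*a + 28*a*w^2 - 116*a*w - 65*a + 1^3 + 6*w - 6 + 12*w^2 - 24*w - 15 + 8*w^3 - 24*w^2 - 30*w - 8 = 9*a^3 + a^2*(47 - 34*w) + a*(28*w^2 - 88*w - 116) + 8*w^3 - 12*w^2 - 48*w - 28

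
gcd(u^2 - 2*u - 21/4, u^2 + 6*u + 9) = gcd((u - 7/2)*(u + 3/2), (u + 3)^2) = 1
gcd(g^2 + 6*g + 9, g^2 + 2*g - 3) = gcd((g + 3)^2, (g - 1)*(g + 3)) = g + 3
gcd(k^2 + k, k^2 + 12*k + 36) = 1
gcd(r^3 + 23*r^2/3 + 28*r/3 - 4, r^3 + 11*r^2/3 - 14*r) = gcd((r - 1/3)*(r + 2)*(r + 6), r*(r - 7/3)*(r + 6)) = r + 6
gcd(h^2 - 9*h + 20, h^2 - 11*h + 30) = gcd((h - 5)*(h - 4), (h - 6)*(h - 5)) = h - 5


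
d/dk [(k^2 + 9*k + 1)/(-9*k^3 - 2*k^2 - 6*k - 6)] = (9*k^4 + 162*k^3 + 39*k^2 - 8*k - 48)/(81*k^6 + 36*k^5 + 112*k^4 + 132*k^3 + 60*k^2 + 72*k + 36)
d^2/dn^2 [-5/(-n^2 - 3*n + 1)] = 10*(-n^2 - 3*n + (2*n + 3)^2 + 1)/(n^2 + 3*n - 1)^3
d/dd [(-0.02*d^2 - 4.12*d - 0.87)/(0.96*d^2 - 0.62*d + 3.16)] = (3.9676*d^2 + 1.544*d - 13.5586)/(0.9216*d^4 - 1.1904*d^3 + 6.4516*d^2 - 3.9184*d + 9.9856)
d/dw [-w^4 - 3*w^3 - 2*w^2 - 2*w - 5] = -4*w^3 - 9*w^2 - 4*w - 2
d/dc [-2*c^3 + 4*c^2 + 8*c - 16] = -6*c^2 + 8*c + 8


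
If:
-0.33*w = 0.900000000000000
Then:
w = -2.73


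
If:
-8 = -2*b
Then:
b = 4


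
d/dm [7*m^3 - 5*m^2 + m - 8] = 21*m^2 - 10*m + 1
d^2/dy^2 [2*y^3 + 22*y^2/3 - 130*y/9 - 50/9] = 12*y + 44/3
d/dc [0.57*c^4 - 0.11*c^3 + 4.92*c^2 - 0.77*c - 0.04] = 2.28*c^3 - 0.33*c^2 + 9.84*c - 0.77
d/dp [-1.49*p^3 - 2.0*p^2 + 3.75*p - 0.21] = -4.47*p^2 - 4.0*p + 3.75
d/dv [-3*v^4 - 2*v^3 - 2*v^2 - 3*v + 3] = -12*v^3 - 6*v^2 - 4*v - 3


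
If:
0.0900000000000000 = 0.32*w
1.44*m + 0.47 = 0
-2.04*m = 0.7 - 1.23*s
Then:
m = -0.33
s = 0.03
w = 0.28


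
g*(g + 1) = g^2 + g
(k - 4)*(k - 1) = k^2 - 5*k + 4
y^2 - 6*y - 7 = (y - 7)*(y + 1)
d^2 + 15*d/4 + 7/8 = (d + 1/4)*(d + 7/2)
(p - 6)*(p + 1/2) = p^2 - 11*p/2 - 3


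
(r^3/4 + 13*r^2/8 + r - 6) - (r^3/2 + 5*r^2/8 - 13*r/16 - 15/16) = -r^3/4 + r^2 + 29*r/16 - 81/16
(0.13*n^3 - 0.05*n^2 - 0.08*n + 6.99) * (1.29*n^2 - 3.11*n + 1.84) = 0.1677*n^5 - 0.4688*n^4 + 0.2915*n^3 + 9.1739*n^2 - 21.8861*n + 12.8616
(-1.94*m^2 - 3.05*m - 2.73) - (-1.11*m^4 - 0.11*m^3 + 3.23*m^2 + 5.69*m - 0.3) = 1.11*m^4 + 0.11*m^3 - 5.17*m^2 - 8.74*m - 2.43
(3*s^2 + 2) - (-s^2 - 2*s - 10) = 4*s^2 + 2*s + 12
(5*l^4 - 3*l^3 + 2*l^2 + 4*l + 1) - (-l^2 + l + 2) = 5*l^4 - 3*l^3 + 3*l^2 + 3*l - 1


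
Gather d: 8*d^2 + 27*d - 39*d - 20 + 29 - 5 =8*d^2 - 12*d + 4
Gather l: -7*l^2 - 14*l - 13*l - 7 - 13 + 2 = -7*l^2 - 27*l - 18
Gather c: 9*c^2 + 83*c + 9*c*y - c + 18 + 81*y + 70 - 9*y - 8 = 9*c^2 + c*(9*y + 82) + 72*y + 80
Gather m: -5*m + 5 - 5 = -5*m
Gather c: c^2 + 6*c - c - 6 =c^2 + 5*c - 6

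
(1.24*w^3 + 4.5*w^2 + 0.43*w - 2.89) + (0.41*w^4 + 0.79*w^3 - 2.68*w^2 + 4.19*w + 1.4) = 0.41*w^4 + 2.03*w^3 + 1.82*w^2 + 4.62*w - 1.49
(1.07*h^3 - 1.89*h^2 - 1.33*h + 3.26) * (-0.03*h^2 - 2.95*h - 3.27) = -0.0321*h^5 - 3.0998*h^4 + 2.1165*h^3 + 10.006*h^2 - 5.2679*h - 10.6602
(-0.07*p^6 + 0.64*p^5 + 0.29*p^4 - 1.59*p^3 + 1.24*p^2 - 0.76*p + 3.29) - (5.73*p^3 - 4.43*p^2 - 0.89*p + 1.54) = -0.07*p^6 + 0.64*p^5 + 0.29*p^4 - 7.32*p^3 + 5.67*p^2 + 0.13*p + 1.75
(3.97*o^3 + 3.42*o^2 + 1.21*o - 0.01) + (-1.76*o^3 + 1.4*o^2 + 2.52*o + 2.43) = 2.21*o^3 + 4.82*o^2 + 3.73*o + 2.42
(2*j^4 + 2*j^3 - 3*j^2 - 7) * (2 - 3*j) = -6*j^5 - 2*j^4 + 13*j^3 - 6*j^2 + 21*j - 14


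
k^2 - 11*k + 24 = (k - 8)*(k - 3)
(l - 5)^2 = l^2 - 10*l + 25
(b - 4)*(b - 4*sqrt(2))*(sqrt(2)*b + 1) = sqrt(2)*b^3 - 7*b^2 - 4*sqrt(2)*b^2 - 4*sqrt(2)*b + 28*b + 16*sqrt(2)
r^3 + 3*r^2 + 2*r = r*(r + 1)*(r + 2)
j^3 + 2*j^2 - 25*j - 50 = (j - 5)*(j + 2)*(j + 5)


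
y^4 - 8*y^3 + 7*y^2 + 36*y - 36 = (y - 6)*(y - 3)*(y - 1)*(y + 2)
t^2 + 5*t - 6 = (t - 1)*(t + 6)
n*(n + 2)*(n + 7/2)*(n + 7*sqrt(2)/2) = n^4 + 7*sqrt(2)*n^3/2 + 11*n^3/2 + 7*n^2 + 77*sqrt(2)*n^2/4 + 49*sqrt(2)*n/2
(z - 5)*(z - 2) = z^2 - 7*z + 10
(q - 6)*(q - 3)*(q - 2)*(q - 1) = q^4 - 12*q^3 + 47*q^2 - 72*q + 36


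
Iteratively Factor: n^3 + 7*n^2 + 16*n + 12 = (n + 3)*(n^2 + 4*n + 4) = (n + 2)*(n + 3)*(n + 2)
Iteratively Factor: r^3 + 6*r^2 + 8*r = (r + 4)*(r^2 + 2*r) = (r + 2)*(r + 4)*(r)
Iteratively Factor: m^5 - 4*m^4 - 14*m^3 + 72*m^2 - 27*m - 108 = (m + 1)*(m^4 - 5*m^3 - 9*m^2 + 81*m - 108) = (m - 3)*(m + 1)*(m^3 - 2*m^2 - 15*m + 36) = (m - 3)^2*(m + 1)*(m^2 + m - 12) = (m - 3)^3*(m + 1)*(m + 4)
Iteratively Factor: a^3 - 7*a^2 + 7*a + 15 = (a - 5)*(a^2 - 2*a - 3) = (a - 5)*(a + 1)*(a - 3)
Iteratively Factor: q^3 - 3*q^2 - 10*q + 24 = (q + 3)*(q^2 - 6*q + 8) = (q - 2)*(q + 3)*(q - 4)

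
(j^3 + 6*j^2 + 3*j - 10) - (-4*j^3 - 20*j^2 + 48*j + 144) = 5*j^3 + 26*j^2 - 45*j - 154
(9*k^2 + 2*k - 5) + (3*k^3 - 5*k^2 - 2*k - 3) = 3*k^3 + 4*k^2 - 8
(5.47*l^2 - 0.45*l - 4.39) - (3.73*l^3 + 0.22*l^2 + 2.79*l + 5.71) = -3.73*l^3 + 5.25*l^2 - 3.24*l - 10.1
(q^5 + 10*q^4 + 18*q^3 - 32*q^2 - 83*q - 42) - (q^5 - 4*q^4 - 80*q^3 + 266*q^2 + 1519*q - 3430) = 14*q^4 + 98*q^3 - 298*q^2 - 1602*q + 3388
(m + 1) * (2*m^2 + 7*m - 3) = 2*m^3 + 9*m^2 + 4*m - 3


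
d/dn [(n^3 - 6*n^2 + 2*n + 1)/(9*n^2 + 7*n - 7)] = (9*n^4 + 14*n^3 - 81*n^2 + 66*n - 21)/(81*n^4 + 126*n^3 - 77*n^2 - 98*n + 49)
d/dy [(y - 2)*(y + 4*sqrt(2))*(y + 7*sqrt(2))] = 3*y^2 - 4*y + 22*sqrt(2)*y - 22*sqrt(2) + 56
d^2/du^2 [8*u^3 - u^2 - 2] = 48*u - 2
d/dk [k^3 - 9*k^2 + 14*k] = 3*k^2 - 18*k + 14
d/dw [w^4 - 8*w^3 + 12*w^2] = 4*w*(w^2 - 6*w + 6)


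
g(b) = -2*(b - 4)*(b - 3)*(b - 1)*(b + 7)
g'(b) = -2*(b - 4)*(b - 3)*(b - 1) - 2*(b - 4)*(b - 3)*(b + 7) - 2*(b - 4)*(b - 1)*(b + 7) - 2*(b - 3)*(b - 1)*(b + 7) = -8*b^3 + 6*b^2 + 148*b - 242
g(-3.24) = 1440.48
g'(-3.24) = -386.44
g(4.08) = -5.90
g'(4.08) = -81.62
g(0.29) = 104.08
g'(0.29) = -198.77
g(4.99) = -188.50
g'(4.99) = -348.09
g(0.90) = 10.29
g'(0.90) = -109.77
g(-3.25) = 1444.34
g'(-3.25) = -385.00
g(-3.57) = 1559.20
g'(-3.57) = -329.90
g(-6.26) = 1020.84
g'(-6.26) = 1029.16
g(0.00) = 168.00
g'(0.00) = -242.00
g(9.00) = -7680.00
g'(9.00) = -4256.00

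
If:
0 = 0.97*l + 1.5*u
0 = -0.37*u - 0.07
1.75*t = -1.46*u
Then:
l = 0.29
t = 0.16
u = -0.19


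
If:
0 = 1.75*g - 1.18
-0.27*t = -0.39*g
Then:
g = 0.67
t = 0.97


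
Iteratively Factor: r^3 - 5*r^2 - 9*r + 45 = (r - 3)*(r^2 - 2*r - 15) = (r - 3)*(r + 3)*(r - 5)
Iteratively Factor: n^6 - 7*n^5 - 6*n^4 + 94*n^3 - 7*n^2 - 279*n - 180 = (n + 3)*(n^5 - 10*n^4 + 24*n^3 + 22*n^2 - 73*n - 60) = (n - 3)*(n + 3)*(n^4 - 7*n^3 + 3*n^2 + 31*n + 20) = (n - 3)*(n + 1)*(n + 3)*(n^3 - 8*n^2 + 11*n + 20) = (n - 5)*(n - 3)*(n + 1)*(n + 3)*(n^2 - 3*n - 4) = (n - 5)*(n - 3)*(n + 1)^2*(n + 3)*(n - 4)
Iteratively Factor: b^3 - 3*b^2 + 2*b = (b - 1)*(b^2 - 2*b) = b*(b - 1)*(b - 2)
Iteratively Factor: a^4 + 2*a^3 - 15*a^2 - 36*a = (a - 4)*(a^3 + 6*a^2 + 9*a) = a*(a - 4)*(a^2 + 6*a + 9) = a*(a - 4)*(a + 3)*(a + 3)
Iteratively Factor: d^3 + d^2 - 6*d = (d - 2)*(d^2 + 3*d) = d*(d - 2)*(d + 3)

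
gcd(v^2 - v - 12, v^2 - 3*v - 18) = v + 3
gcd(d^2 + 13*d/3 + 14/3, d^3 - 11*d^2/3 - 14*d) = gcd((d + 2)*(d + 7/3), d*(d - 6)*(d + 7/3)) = d + 7/3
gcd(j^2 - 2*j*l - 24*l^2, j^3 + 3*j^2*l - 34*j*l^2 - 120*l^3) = j^2 - 2*j*l - 24*l^2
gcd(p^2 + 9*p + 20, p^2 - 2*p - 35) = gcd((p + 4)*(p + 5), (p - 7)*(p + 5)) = p + 5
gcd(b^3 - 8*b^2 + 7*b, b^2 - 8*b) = b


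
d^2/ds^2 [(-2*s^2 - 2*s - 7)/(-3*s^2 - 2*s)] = 2*(6*s^3 + 189*s^2 + 126*s + 28)/(s^3*(27*s^3 + 54*s^2 + 36*s + 8))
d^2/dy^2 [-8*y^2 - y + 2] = -16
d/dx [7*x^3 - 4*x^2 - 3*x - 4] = 21*x^2 - 8*x - 3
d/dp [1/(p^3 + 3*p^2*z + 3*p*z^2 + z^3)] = -3/(p^4 + 4*p^3*z + 6*p^2*z^2 + 4*p*z^3 + z^4)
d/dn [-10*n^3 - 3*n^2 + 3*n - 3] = -30*n^2 - 6*n + 3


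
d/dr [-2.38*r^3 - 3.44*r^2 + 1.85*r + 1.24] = -7.14*r^2 - 6.88*r + 1.85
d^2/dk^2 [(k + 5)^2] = 2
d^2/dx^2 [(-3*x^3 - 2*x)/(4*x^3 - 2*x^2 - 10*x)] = (-6*x^3 - 114*x^2 + 12*x - 97)/(8*x^6 - 12*x^5 - 54*x^4 + 59*x^3 + 135*x^2 - 75*x - 125)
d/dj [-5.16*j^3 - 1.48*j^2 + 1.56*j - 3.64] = -15.48*j^2 - 2.96*j + 1.56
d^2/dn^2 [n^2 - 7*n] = 2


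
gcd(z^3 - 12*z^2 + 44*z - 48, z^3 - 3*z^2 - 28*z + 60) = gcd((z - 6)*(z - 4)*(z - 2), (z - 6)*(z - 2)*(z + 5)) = z^2 - 8*z + 12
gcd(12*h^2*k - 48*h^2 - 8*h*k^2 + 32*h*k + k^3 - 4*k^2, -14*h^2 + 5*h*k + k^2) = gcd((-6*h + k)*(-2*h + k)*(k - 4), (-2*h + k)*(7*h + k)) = 2*h - k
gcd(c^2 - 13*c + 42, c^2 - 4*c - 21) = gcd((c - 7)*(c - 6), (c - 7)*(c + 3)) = c - 7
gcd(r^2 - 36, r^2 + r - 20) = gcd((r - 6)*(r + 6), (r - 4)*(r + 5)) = 1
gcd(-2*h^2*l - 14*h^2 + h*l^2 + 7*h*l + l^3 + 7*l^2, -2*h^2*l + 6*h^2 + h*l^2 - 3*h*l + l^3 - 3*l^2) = 2*h^2 - h*l - l^2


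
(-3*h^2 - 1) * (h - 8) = -3*h^3 + 24*h^2 - h + 8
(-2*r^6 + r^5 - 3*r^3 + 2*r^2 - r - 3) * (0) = 0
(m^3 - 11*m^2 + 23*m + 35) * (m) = m^4 - 11*m^3 + 23*m^2 + 35*m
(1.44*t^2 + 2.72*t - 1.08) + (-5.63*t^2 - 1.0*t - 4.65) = -4.19*t^2 + 1.72*t - 5.73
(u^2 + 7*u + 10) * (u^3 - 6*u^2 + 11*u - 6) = u^5 + u^4 - 21*u^3 + 11*u^2 + 68*u - 60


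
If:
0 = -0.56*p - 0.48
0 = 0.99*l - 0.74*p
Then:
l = -0.64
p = -0.86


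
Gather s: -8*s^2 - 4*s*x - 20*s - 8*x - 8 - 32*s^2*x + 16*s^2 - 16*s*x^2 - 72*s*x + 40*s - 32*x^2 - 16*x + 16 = s^2*(8 - 32*x) + s*(-16*x^2 - 76*x + 20) - 32*x^2 - 24*x + 8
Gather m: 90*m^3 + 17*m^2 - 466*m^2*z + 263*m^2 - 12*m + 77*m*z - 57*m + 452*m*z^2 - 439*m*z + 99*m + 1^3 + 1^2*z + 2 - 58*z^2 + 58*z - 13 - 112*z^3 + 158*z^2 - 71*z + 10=90*m^3 + m^2*(280 - 466*z) + m*(452*z^2 - 362*z + 30) - 112*z^3 + 100*z^2 - 12*z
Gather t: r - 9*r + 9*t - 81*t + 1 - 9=-8*r - 72*t - 8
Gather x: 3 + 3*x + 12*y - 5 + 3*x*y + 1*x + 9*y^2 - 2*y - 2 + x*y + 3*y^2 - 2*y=x*(4*y + 4) + 12*y^2 + 8*y - 4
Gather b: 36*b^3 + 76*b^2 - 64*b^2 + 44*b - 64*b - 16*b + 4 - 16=36*b^3 + 12*b^2 - 36*b - 12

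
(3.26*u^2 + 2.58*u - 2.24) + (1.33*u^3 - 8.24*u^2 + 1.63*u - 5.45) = 1.33*u^3 - 4.98*u^2 + 4.21*u - 7.69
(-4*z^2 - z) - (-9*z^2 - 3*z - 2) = 5*z^2 + 2*z + 2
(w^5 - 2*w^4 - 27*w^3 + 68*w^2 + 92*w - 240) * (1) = w^5 - 2*w^4 - 27*w^3 + 68*w^2 + 92*w - 240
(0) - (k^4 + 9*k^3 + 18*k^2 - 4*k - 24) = -k^4 - 9*k^3 - 18*k^2 + 4*k + 24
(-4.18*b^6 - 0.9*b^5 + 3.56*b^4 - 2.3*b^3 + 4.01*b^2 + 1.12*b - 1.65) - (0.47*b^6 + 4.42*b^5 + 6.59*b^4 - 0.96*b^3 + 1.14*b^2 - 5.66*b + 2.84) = -4.65*b^6 - 5.32*b^5 - 3.03*b^4 - 1.34*b^3 + 2.87*b^2 + 6.78*b - 4.49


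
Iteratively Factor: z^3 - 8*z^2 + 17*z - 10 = (z - 5)*(z^2 - 3*z + 2) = (z - 5)*(z - 1)*(z - 2)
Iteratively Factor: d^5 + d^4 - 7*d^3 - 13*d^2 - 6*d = (d + 1)*(d^4 - 7*d^2 - 6*d) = (d - 3)*(d + 1)*(d^3 + 3*d^2 + 2*d) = d*(d - 3)*(d + 1)*(d^2 + 3*d + 2) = d*(d - 3)*(d + 1)*(d + 2)*(d + 1)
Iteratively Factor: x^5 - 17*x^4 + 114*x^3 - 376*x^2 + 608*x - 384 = (x - 4)*(x^4 - 13*x^3 + 62*x^2 - 128*x + 96) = (x - 4)*(x - 2)*(x^3 - 11*x^2 + 40*x - 48) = (x - 4)^2*(x - 2)*(x^2 - 7*x + 12) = (x - 4)^3*(x - 2)*(x - 3)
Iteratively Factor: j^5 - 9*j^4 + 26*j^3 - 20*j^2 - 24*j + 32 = (j + 1)*(j^4 - 10*j^3 + 36*j^2 - 56*j + 32) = (j - 2)*(j + 1)*(j^3 - 8*j^2 + 20*j - 16) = (j - 4)*(j - 2)*(j + 1)*(j^2 - 4*j + 4) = (j - 4)*(j - 2)^2*(j + 1)*(j - 2)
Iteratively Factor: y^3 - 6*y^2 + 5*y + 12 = (y + 1)*(y^2 - 7*y + 12) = (y - 4)*(y + 1)*(y - 3)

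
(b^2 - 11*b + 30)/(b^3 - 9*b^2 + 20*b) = (b - 6)/(b*(b - 4))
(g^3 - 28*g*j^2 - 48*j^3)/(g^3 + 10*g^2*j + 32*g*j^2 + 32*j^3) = (g - 6*j)/(g + 4*j)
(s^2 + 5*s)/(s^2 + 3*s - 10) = s/(s - 2)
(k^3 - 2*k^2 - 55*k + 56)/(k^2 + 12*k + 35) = (k^2 - 9*k + 8)/(k + 5)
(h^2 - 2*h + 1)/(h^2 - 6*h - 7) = (-h^2 + 2*h - 1)/(-h^2 + 6*h + 7)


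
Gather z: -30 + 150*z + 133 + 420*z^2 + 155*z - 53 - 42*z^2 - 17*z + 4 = 378*z^2 + 288*z + 54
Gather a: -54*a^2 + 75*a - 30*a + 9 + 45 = -54*a^2 + 45*a + 54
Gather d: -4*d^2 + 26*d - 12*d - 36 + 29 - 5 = -4*d^2 + 14*d - 12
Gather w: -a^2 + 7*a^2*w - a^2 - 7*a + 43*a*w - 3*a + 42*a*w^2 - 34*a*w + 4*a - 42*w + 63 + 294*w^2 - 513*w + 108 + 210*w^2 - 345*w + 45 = -2*a^2 - 6*a + w^2*(42*a + 504) + w*(7*a^2 + 9*a - 900) + 216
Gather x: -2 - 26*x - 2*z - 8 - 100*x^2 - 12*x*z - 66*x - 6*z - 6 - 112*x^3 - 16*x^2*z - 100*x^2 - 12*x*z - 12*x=-112*x^3 + x^2*(-16*z - 200) + x*(-24*z - 104) - 8*z - 16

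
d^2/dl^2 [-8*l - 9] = 0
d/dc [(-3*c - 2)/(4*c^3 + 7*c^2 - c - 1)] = (-12*c^3 - 21*c^2 + 3*c + (3*c + 2)*(12*c^2 + 14*c - 1) + 3)/(4*c^3 + 7*c^2 - c - 1)^2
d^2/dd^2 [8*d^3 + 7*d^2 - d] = 48*d + 14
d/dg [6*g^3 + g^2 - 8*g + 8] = 18*g^2 + 2*g - 8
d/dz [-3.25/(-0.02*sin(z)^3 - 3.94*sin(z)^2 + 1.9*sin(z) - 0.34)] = (-0.195*sin(z)^2 - 25.61*sin(z) + 6.175)*cos(z)/(0.02*sin(z)^3 + 3.94*sin(z)^2 - 1.9*sin(z) + 0.34)^2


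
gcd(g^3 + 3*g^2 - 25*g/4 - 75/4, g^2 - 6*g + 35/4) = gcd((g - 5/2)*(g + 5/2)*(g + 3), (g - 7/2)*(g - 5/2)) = g - 5/2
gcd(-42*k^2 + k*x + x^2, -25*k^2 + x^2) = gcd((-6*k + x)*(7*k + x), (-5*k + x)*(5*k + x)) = 1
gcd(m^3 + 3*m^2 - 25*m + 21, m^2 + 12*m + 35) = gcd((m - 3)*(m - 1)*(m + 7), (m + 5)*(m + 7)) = m + 7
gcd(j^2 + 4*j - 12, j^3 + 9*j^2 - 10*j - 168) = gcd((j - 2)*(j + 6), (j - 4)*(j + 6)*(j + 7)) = j + 6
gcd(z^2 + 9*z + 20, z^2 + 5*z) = z + 5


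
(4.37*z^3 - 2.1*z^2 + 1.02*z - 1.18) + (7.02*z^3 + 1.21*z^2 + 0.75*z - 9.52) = 11.39*z^3 - 0.89*z^2 + 1.77*z - 10.7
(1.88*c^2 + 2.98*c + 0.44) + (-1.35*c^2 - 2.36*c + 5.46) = 0.53*c^2 + 0.62*c + 5.9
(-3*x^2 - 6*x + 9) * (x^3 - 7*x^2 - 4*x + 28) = -3*x^5 + 15*x^4 + 63*x^3 - 123*x^2 - 204*x + 252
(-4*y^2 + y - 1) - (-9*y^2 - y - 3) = 5*y^2 + 2*y + 2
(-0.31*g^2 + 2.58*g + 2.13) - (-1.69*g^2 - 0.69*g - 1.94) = 1.38*g^2 + 3.27*g + 4.07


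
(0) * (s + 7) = 0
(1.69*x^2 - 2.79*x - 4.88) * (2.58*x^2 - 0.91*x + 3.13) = 4.3602*x^4 - 8.7361*x^3 - 4.7618*x^2 - 4.2919*x - 15.2744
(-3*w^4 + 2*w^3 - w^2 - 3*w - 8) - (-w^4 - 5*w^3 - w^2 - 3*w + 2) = -2*w^4 + 7*w^3 - 10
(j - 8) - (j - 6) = -2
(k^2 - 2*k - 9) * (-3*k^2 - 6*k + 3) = -3*k^4 + 42*k^2 + 48*k - 27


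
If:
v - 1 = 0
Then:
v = 1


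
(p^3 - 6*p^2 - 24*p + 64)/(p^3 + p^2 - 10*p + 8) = (p - 8)/(p - 1)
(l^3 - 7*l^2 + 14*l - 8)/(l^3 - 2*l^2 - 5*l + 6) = (l^2 - 6*l + 8)/(l^2 - l - 6)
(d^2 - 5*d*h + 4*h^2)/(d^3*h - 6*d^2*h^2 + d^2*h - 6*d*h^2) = (d^2 - 5*d*h + 4*h^2)/(d*h*(d^2 - 6*d*h + d - 6*h))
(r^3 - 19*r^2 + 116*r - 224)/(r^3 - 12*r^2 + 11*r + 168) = (r - 4)/(r + 3)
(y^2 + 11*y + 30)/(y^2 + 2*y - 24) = (y + 5)/(y - 4)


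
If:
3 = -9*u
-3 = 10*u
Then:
No Solution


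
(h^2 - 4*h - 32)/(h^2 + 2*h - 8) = (h - 8)/(h - 2)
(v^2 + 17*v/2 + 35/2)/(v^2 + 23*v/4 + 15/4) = 2*(2*v + 7)/(4*v + 3)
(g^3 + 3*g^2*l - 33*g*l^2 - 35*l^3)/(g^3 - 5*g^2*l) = 1 + 8*l/g + 7*l^2/g^2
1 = 1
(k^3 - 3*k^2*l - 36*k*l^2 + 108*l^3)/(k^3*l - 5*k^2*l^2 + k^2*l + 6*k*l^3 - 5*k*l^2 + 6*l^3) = (k^2 - 36*l^2)/(l*(k^2 - 2*k*l + k - 2*l))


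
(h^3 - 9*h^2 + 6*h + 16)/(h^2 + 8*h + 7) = (h^2 - 10*h + 16)/(h + 7)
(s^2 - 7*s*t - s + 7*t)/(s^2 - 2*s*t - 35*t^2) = (s - 1)/(s + 5*t)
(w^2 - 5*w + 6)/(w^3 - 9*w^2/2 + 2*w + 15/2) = 2*(w - 2)/(2*w^2 - 3*w - 5)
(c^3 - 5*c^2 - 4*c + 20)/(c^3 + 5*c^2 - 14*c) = (c^2 - 3*c - 10)/(c*(c + 7))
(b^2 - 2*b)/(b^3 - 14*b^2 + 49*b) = (b - 2)/(b^2 - 14*b + 49)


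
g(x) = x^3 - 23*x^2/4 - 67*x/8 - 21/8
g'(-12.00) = 561.62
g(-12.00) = -2458.12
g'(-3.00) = 53.12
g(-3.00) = -56.25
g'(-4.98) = 123.30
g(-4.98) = -227.03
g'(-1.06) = 7.19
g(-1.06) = -1.40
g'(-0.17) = -6.33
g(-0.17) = -1.37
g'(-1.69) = 19.63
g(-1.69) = -9.72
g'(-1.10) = 7.90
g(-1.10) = -1.70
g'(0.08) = -9.28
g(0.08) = -3.33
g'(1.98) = -19.38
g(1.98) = -33.99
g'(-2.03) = 27.33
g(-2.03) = -17.68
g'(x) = 3*x^2 - 23*x/2 - 67/8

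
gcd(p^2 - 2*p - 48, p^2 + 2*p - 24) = p + 6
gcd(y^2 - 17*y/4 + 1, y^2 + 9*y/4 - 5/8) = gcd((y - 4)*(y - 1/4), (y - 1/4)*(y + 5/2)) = y - 1/4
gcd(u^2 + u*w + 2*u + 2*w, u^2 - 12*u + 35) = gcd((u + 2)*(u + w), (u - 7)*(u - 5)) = 1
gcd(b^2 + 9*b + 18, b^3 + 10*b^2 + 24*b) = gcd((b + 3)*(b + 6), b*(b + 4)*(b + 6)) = b + 6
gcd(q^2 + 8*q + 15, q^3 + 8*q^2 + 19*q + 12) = q + 3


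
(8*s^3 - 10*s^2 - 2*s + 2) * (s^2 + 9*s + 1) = 8*s^5 + 62*s^4 - 84*s^3 - 26*s^2 + 16*s + 2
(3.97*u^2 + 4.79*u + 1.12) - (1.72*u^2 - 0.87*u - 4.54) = 2.25*u^2 + 5.66*u + 5.66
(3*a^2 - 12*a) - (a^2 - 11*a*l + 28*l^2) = 2*a^2 + 11*a*l - 12*a - 28*l^2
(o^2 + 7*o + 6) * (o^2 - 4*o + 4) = o^4 + 3*o^3 - 18*o^2 + 4*o + 24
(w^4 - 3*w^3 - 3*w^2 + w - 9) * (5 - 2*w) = -2*w^5 + 11*w^4 - 9*w^3 - 17*w^2 + 23*w - 45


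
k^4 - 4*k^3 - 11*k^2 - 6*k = k*(k - 6)*(k + 1)^2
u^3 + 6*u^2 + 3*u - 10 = (u - 1)*(u + 2)*(u + 5)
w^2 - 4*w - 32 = (w - 8)*(w + 4)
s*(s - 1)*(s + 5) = s^3 + 4*s^2 - 5*s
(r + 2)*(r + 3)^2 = r^3 + 8*r^2 + 21*r + 18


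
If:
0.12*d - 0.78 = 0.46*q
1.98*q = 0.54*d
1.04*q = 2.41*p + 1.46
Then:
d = -143.00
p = -17.44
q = -39.00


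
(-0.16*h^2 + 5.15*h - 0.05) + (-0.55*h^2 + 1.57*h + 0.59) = -0.71*h^2 + 6.72*h + 0.54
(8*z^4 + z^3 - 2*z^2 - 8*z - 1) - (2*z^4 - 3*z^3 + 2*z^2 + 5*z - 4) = 6*z^4 + 4*z^3 - 4*z^2 - 13*z + 3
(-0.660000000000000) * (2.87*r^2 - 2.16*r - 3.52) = -1.8942*r^2 + 1.4256*r + 2.3232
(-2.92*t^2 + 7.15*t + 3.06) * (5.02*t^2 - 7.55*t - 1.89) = -14.6584*t^4 + 57.939*t^3 - 33.1025*t^2 - 36.6165*t - 5.7834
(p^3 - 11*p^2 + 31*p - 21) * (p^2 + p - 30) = p^5 - 10*p^4 - 10*p^3 + 340*p^2 - 951*p + 630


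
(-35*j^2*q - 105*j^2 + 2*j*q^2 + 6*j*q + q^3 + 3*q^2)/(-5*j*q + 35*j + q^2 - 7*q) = (7*j*q + 21*j + q^2 + 3*q)/(q - 7)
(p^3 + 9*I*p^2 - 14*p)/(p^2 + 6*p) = (p^2 + 9*I*p - 14)/(p + 6)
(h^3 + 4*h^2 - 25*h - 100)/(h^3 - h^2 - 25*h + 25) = (h + 4)/(h - 1)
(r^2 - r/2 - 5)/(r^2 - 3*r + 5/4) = 2*(r + 2)/(2*r - 1)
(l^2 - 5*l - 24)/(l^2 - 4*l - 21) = (l - 8)/(l - 7)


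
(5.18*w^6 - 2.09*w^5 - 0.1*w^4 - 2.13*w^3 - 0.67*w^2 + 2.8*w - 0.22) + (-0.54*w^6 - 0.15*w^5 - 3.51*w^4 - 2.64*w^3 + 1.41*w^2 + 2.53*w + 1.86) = 4.64*w^6 - 2.24*w^5 - 3.61*w^4 - 4.77*w^3 + 0.74*w^2 + 5.33*w + 1.64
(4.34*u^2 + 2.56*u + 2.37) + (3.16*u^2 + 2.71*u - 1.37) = 7.5*u^2 + 5.27*u + 1.0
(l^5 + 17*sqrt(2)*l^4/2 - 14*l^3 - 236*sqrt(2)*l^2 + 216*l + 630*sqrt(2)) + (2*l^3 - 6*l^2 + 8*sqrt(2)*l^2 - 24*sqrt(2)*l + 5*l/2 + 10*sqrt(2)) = l^5 + 17*sqrt(2)*l^4/2 - 12*l^3 - 228*sqrt(2)*l^2 - 6*l^2 - 24*sqrt(2)*l + 437*l/2 + 640*sqrt(2)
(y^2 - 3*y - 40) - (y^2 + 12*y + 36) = -15*y - 76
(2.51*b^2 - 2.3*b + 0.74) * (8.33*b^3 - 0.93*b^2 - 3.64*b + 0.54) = 20.9083*b^5 - 21.4933*b^4 - 0.8332*b^3 + 9.0392*b^2 - 3.9356*b + 0.3996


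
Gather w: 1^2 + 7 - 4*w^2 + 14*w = -4*w^2 + 14*w + 8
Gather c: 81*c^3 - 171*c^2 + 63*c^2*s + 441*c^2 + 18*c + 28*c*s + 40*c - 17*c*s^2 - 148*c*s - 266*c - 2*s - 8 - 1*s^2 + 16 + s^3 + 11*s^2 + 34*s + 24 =81*c^3 + c^2*(63*s + 270) + c*(-17*s^2 - 120*s - 208) + s^3 + 10*s^2 + 32*s + 32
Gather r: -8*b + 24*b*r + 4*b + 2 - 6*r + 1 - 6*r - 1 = -4*b + r*(24*b - 12) + 2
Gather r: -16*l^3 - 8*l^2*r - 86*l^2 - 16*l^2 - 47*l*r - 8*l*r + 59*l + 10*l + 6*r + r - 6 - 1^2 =-16*l^3 - 102*l^2 + 69*l + r*(-8*l^2 - 55*l + 7) - 7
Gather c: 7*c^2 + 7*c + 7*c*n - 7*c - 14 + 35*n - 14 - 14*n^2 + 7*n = 7*c^2 + 7*c*n - 14*n^2 + 42*n - 28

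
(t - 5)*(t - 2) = t^2 - 7*t + 10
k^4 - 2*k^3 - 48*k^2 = k^2*(k - 8)*(k + 6)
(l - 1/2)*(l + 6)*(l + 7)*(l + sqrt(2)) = l^4 + sqrt(2)*l^3 + 25*l^3/2 + 25*sqrt(2)*l^2/2 + 71*l^2/2 - 21*l + 71*sqrt(2)*l/2 - 21*sqrt(2)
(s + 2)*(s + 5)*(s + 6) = s^3 + 13*s^2 + 52*s + 60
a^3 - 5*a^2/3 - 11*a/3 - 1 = (a - 3)*(a + 1/3)*(a + 1)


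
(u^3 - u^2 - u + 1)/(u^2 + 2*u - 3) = (u^2 - 1)/(u + 3)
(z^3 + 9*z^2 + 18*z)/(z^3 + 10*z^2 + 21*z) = (z + 6)/(z + 7)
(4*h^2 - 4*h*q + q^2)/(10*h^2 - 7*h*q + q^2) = (-2*h + q)/(-5*h + q)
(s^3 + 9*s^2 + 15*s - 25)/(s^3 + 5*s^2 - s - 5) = (s + 5)/(s + 1)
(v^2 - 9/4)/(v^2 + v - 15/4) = (2*v + 3)/(2*v + 5)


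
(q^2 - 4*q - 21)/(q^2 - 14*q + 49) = (q + 3)/(q - 7)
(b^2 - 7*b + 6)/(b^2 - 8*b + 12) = (b - 1)/(b - 2)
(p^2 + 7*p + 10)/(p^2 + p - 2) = (p + 5)/(p - 1)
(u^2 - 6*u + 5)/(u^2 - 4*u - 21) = (-u^2 + 6*u - 5)/(-u^2 + 4*u + 21)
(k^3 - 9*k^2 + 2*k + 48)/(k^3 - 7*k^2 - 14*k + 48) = (k^2 - k - 6)/(k^2 + k - 6)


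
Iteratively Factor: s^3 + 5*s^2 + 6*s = (s)*(s^2 + 5*s + 6) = s*(s + 3)*(s + 2)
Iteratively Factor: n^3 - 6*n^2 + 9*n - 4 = (n - 4)*(n^2 - 2*n + 1) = (n - 4)*(n - 1)*(n - 1)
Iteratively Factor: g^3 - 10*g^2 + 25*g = (g)*(g^2 - 10*g + 25) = g*(g - 5)*(g - 5)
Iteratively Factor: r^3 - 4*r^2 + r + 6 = (r + 1)*(r^2 - 5*r + 6) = (r - 3)*(r + 1)*(r - 2)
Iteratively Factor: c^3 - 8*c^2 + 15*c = (c)*(c^2 - 8*c + 15) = c*(c - 3)*(c - 5)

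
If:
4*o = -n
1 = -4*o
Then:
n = 1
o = -1/4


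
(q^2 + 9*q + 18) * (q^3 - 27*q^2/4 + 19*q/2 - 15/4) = q^5 + 9*q^4/4 - 133*q^3/4 - 159*q^2/4 + 549*q/4 - 135/2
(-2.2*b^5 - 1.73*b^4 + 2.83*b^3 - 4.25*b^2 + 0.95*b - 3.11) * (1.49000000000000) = -3.278*b^5 - 2.5777*b^4 + 4.2167*b^3 - 6.3325*b^2 + 1.4155*b - 4.6339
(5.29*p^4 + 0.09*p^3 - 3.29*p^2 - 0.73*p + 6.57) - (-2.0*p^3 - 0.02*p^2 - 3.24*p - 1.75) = 5.29*p^4 + 2.09*p^3 - 3.27*p^2 + 2.51*p + 8.32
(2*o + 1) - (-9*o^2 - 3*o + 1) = 9*o^2 + 5*o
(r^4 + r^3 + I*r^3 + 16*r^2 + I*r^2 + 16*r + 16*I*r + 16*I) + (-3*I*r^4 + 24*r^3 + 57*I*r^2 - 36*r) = r^4 - 3*I*r^4 + 25*r^3 + I*r^3 + 16*r^2 + 58*I*r^2 - 20*r + 16*I*r + 16*I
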